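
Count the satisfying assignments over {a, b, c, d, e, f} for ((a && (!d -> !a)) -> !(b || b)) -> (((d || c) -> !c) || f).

Initial set: {(((a && (!d -> !a)) -> !(b || b)) -> (((d || c) -> !c) || f))}.
(((a && (!d -> !a)) -> !(b || b)) -> (((d || c) -> !c) || f)): β-rule — branch into !((a && (!d -> !a)) -> !(b || b))  //  (((d || c) -> !c) || f).
  branch 1 (add !((a && (!d -> !a)) -> !(b || b))):
    !((a && (!d -> !a)) -> !(b || b)): α-rule — add (a && (!d -> !a)), !!(b || b).
    (a && (!d -> !a)): α-rule — add a, (!d -> !a).
    !!(b || b): β-rule — branch into b  //  b.
      branch 1.1 (add b):
        (!d -> !a): β-rule — branch into !!d  //  !a.
          branch 1.1.1 (add !!d):
            ○ open, literals {a=1, b=1, d=1}.
          branch 1.1.2 (add !a):
            × closes — contains both a and !a.
      branch 1.2 (add b):
        (!d -> !a): β-rule — branch into !!d  //  !a.
          branch 1.2.1 (add !!d):
            ○ open, literals {a=1, b=1, d=1}.
          branch 1.2.2 (add !a):
            × closes — contains both a and !a.
  branch 2 (add (((d || c) -> !c) || f)):
    (((d || c) -> !c) || f): β-rule — branch into ((d || c) -> !c)  //  f.
      branch 2.1 (add ((d || c) -> !c)):
        ((d || c) -> !c): β-rule — branch into !(d || c)  //  !c.
          branch 2.1.1 (add !(d || c)):
            !(d || c): α-rule — add !d, !c.
            ○ open, literals {c=0, d=0}.
          branch 2.1.2 (add !c):
            ○ open, literals {c=0}.
      branch 2.2 (add f):
        ○ open, literals {f=1}.
2 branches closed, 5 open.
Each open branch fixes some atoms; the unmentioned ones are free. Counting distinct full assignments: branch {a=1, b=1, d=1} (c, e, f) contributes 8 new; branch {a=1, b=1, d=1} (c, e, f) contributes 0 new; branch {c=0, d=0} (a, b, e, f) contributes 16 new; branch {c=0} (a, b, d, e, f) contributes 12 new; branch {f=1} (a, b, c, d, e) contributes 14 new. Total: 50.

50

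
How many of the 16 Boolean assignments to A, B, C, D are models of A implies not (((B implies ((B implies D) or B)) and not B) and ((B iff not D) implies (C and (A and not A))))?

14

Initial set: {(A implies not (((B implies ((B implies D) or B)) and not B) and ((B iff not D) implies (C and (A and not A)))))}.
(A implies not (((B implies ((B implies D) or B)) and not B) and ((B iff not D) implies (C and (A and not A))))): β-rule — branch into not A  //  not (((B implies ((B implies D) or B)) and not B) and ((B iff not D) implies (C and (A and not A)))).
  branch 1 (add not A):
    ○ open, literals {A=0}.
  branch 2 (add not (((B implies ((B implies D) or B)) and not B) and ((B iff not D) implies (C and (A and not A))))):
    not (((B implies ((B implies D) or B)) and not B) and ((B iff not D) implies (C and (A and not A)))): β-rule — branch into not ((B implies ((B implies D) or B)) and not B)  //  not ((B iff not D) implies (C and (A and not A))).
      branch 2.1 (add not ((B implies ((B implies D) or B)) and not B)):
        not ((B implies ((B implies D) or B)) and not B): β-rule — branch into not (B implies ((B implies D) or B))  //  not not B.
          branch 2.1.1 (add not (B implies ((B implies D) or B))):
            not (B implies ((B implies D) or B)): α-rule — add B, not ((B implies D) or B).
            not ((B implies D) or B): α-rule — add not (B implies D), not B.
            × closes — contains both B and not B.
          branch 2.1.2 (add not not B):
            ○ open, literals {B=1}.
      branch 2.2 (add not ((B iff not D) implies (C and (A and not A)))):
        not ((B iff not D) implies (C and (A and not A))): α-rule — add (B iff not D), not (C and (A and not A)).
        (B iff not D): β-rule — branch into B, not D  //  not B, not not D.
          branch 2.2.1 (add B, not D):
            not (C and (A and not A)): β-rule — branch into not C  //  not (A and not A).
              branch 2.2.1.1 (add not C):
                ○ open, literals {B=1, C=0, D=0}.
              branch 2.2.1.2 (add not (A and not A)):
                not (A and not A): β-rule — branch into not A  //  not not A.
                  branch 2.2.1.2.1 (add not A):
                    ○ open, literals {A=0, B=1, D=0}.
                  branch 2.2.1.2.2 (add not not A):
                    ○ open, literals {A=1, B=1, D=0}.
          branch 2.2.2 (add not B, not not D):
            not (C and (A and not A)): β-rule — branch into not C  //  not (A and not A).
              branch 2.2.2.1 (add not C):
                ○ open, literals {B=0, C=0, D=1}.
              branch 2.2.2.2 (add not (A and not A)):
                not (A and not A): β-rule — branch into not A  //  not not A.
                  branch 2.2.2.2.1 (add not A):
                    ○ open, literals {A=0, B=0, D=1}.
                  branch 2.2.2.2.2 (add not not A):
                    ○ open, literals {A=1, B=0, D=1}.
1 branch closed, 8 open.
Each open branch fixes some atoms; the unmentioned ones are free. Counting distinct full assignments: branch {A=0} (B, C, D) contributes 8 new; branch {B=1} (A, C, D) contributes 4 new; branch {B=1, C=0, D=0} (A) contributes 0 new; branch {A=0, B=1, D=0} (C) contributes 0 new; branch {A=1, B=1, D=0} (C) contributes 0 new; branch {B=0, C=0, D=1} (A) contributes 1 new; branch {A=0, B=0, D=1} (C) contributes 0 new; branch {A=1, B=0, D=1} (C) contributes 1 new. Total: 14.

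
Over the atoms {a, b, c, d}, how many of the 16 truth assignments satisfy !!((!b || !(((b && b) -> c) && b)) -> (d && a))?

Initial set: {!!((!b || !(((b && b) -> c) && b)) -> (d && a))}.
!!((!b || !(((b && b) -> c) && b)) -> (d && a)): drop double negation, giving ((!b || !(((b && b) -> c) && b)) -> (d && a)).
((!b || !(((b && b) -> c) && b)) -> (d && a)): β-rule — branch into !(!b || !(((b && b) -> c) && b))  //  (d && a).
  branch 1 (add !(!b || !(((b && b) -> c) && b))):
    !(!b || !(((b && b) -> c) && b)): α-rule — add !!b, !!(((b && b) -> c) && b).
    !!(((b && b) -> c) && b): α-rule — add ((b && b) -> c), b.
    ((b && b) -> c): β-rule — branch into !(b && b)  //  c.
      branch 1.1 (add !(b && b)):
        !(b && b): β-rule — branch into !b  //  !b.
          branch 1.1.1 (add !b):
            × closes — contains both b and !b.
          branch 1.1.2 (add !b):
            × closes — contains both b and !b.
      branch 1.2 (add c):
        ○ open, literals {b=1, c=1}.
  branch 2 (add (d && a)):
    (d && a): α-rule — add d, a.
    ○ open, literals {a=1, d=1}.
2 branches closed, 2 open.
Each open branch fixes some atoms; the unmentioned ones are free. Counting distinct full assignments: branch {b=1, c=1} (a, d) contributes 4 new; branch {a=1, d=1} (b, c) contributes 3 new. Total: 7.

7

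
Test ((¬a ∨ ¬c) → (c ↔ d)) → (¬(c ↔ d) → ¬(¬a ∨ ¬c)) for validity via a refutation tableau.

Assume the negation and expand:
Initial set: {¬(((¬a ∨ ¬c) → (c ↔ d)) → (¬(c ↔ d) → ¬(¬a ∨ ¬c)))}.
¬(((¬a ∨ ¬c) → (c ↔ d)) → (¬(c ↔ d) → ¬(¬a ∨ ¬c))): α-rule — add ((¬a ∨ ¬c) → (c ↔ d)), ¬(¬(c ↔ d) → ¬(¬a ∨ ¬c)).
¬(¬(c ↔ d) → ¬(¬a ∨ ¬c)): α-rule — add ¬(c ↔ d), ¬¬(¬a ∨ ¬c).
((¬a ∨ ¬c) → (c ↔ d)): β-rule — branch into ¬(¬a ∨ ¬c)  //  (c ↔ d).
  branch 1 (add ¬(¬a ∨ ¬c)):
    ¬(¬a ∨ ¬c): α-rule — add ¬¬a, ¬¬c.
    ¬(c ↔ d): β-rule — branch into c, ¬d  //  ¬c, d.
      branch 1.1 (add c, ¬d):
        ¬¬(¬a ∨ ¬c): β-rule — branch into ¬a  //  ¬c.
          branch 1.1.1 (add ¬a):
            × closes — contains both a and ¬a.
          branch 1.1.2 (add ¬c):
            × closes — contains both c and ¬c.
      branch 1.2 (add ¬c, d):
        × closes — contains both c and ¬c.
  branch 2 (add (c ↔ d)):
    ¬(c ↔ d): β-rule — branch into c, ¬d  //  ¬c, d.
      branch 2.1 (add c, ¬d):
        ¬¬(¬a ∨ ¬c): β-rule — branch into ¬a  //  ¬c.
          branch 2.1.1 (add ¬a):
            (c ↔ d): β-rule — branch into c, d  //  ¬c, ¬d.
              branch 2.1.1.1 (add c, d):
                × closes — contains both d and ¬d.
              branch 2.1.1.2 (add ¬c, ¬d):
                × closes — contains both c and ¬c.
          branch 2.1.2 (add ¬c):
            × closes — contains both c and ¬c.
      branch 2.2 (add ¬c, d):
        ¬¬(¬a ∨ ¬c): β-rule — branch into ¬a  //  ¬c.
          branch 2.2.1 (add ¬a):
            (c ↔ d): β-rule — branch into c, d  //  ¬c, ¬d.
              branch 2.2.1.1 (add c, d):
                × closes — contains both c and ¬c.
              branch 2.2.1.2 (add ¬c, ¬d):
                × closes — contains both d and ¬d.
          branch 2.2.2 (add ¬c):
            (c ↔ d): β-rule — branch into c, d  //  ¬c, ¬d.
              branch 2.2.2.1 (add c, d):
                × closes — contains both c and ¬c.
              branch 2.2.2.2 (add ¬c, ¬d):
                × closes — contains both d and ¬d.
All 10 branches close.
Every branch closed, so the negation is unsatisfiable and the formula is valid.

Valid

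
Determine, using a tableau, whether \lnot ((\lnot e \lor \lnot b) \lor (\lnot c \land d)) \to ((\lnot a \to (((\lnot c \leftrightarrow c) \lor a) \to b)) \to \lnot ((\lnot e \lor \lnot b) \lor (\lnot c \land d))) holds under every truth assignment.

Valid

Assume the negation and expand:
Initial set: {F (\lnot ((\lnot e \lor \lnot b) \lor (\lnot c \land d)) \to ((\lnot a \to (((\lnot c \leftrightarrow c) \lor a) \to b)) \to \lnot ((\lnot e \lor \lnot b) \lor (\lnot c \land d))))}.
F (\lnot ((\lnot e \lor \lnot b) \lor (\lnot c \land d)) \to ((\lnot a \to (((\lnot c \leftrightarrow c) \lor a) \to b)) \to \lnot ((\lnot e \lor \lnot b) \lor (\lnot c \land d)))): α-rule — add T \lnot ((\lnot e \lor \lnot b) \lor (\lnot c \land d)), F ((\lnot a \to (((\lnot c \leftrightarrow c) \lor a) \to b)) \to \lnot ((\lnot e \lor \lnot b) \lor (\lnot c \land d))).
T \lnot ((\lnot e \lor \lnot b) \lor (\lnot c \land d)): α-rule — add F (\lnot e \lor \lnot b), F (\lnot c \land d).
F ((\lnot a \to (((\lnot c \leftrightarrow c) \lor a) \to b)) \to \lnot ((\lnot e \lor \lnot b) \lor (\lnot c \land d))): α-rule — add T (\lnot a \to (((\lnot c \leftrightarrow c) \lor a) \to b)), F \lnot ((\lnot e \lor \lnot b) \lor (\lnot c \land d)).
F (\lnot e \lor \lnot b): α-rule — add F \lnot e, F \lnot b.
F (\lnot c \land d): β-rule — branch into F \lnot c  //  F d.
  branch 1 (add F \lnot c):
    T (\lnot a \to (((\lnot c \leftrightarrow c) \lor a) \to b)): β-rule — branch into F \lnot a  //  T (((\lnot c \leftrightarrow c) \lor a) \to b).
      branch 1.1 (add F \lnot a):
        F \lnot ((\lnot e \lor \lnot b) \lor (\lnot c \land d)): β-rule — branch into T (\lnot e \lor \lnot b)  //  T (\lnot c \land d).
          branch 1.1.1 (add T (\lnot e \lor \lnot b)):
            T (\lnot e \lor \lnot b): β-rule — branch into T \lnot e  //  T \lnot b.
              branch 1.1.1.1 (add T \lnot e):
                × closes — contains both e and \lnot e.
              branch 1.1.1.2 (add T \lnot b):
                × closes — contains both b and \lnot b.
          branch 1.1.2 (add T (\lnot c \land d)):
            T (\lnot c \land d): α-rule — add T \lnot c, T d.
            × closes — contains both c and \lnot c.
      branch 1.2 (add T (((\lnot c \leftrightarrow c) \lor a) \to b)):
        F \lnot ((\lnot e \lor \lnot b) \lor (\lnot c \land d)): β-rule — branch into T (\lnot e \lor \lnot b)  //  T (\lnot c \land d).
          branch 1.2.1 (add T (\lnot e \lor \lnot b)):
            T (((\lnot c \leftrightarrow c) \lor a) \to b): β-rule — branch into F ((\lnot c \leftrightarrow c) \lor a)  //  T b.
              branch 1.2.1.1 (add F ((\lnot c \leftrightarrow c) \lor a)):
                F ((\lnot c \leftrightarrow c) \lor a): α-rule — add F (\lnot c \leftrightarrow c), F a.
                T (\lnot e \lor \lnot b): β-rule — branch into T \lnot e  //  T \lnot b.
                  branch 1.2.1.1.1 (add T \lnot e):
                    × closes — contains both e and \lnot e.
                  branch 1.2.1.1.2 (add T \lnot b):
                    × closes — contains both b and \lnot b.
              branch 1.2.1.2 (add T b):
                T (\lnot e \lor \lnot b): β-rule — branch into T \lnot e  //  T \lnot b.
                  branch 1.2.1.2.1 (add T \lnot e):
                    × closes — contains both e and \lnot e.
                  branch 1.2.1.2.2 (add T \lnot b):
                    × closes — contains both b and \lnot b.
          branch 1.2.2 (add T (\lnot c \land d)):
            T (\lnot c \land d): α-rule — add T \lnot c, T d.
            × closes — contains both c and \lnot c.
  branch 2 (add F d):
    T (\lnot a \to (((\lnot c \leftrightarrow c) \lor a) \to b)): β-rule — branch into F \lnot a  //  T (((\lnot c \leftrightarrow c) \lor a) \to b).
      branch 2.1 (add F \lnot a):
        F \lnot ((\lnot e \lor \lnot b) \lor (\lnot c \land d)): β-rule — branch into T (\lnot e \lor \lnot b)  //  T (\lnot c \land d).
          branch 2.1.1 (add T (\lnot e \lor \lnot b)):
            T (\lnot e \lor \lnot b): β-rule — branch into T \lnot e  //  T \lnot b.
              branch 2.1.1.1 (add T \lnot e):
                × closes — contains both e and \lnot e.
              branch 2.1.1.2 (add T \lnot b):
                × closes — contains both b and \lnot b.
          branch 2.1.2 (add T (\lnot c \land d)):
            T (\lnot c \land d): α-rule — add T \lnot c, T d.
            × closes — contains both d and \lnot d.
      branch 2.2 (add T (((\lnot c \leftrightarrow c) \lor a) \to b)):
        F \lnot ((\lnot e \lor \lnot b) \lor (\lnot c \land d)): β-rule — branch into T (\lnot e \lor \lnot b)  //  T (\lnot c \land d).
          branch 2.2.1 (add T (\lnot e \lor \lnot b)):
            T (((\lnot c \leftrightarrow c) \lor a) \to b): β-rule — branch into F ((\lnot c \leftrightarrow c) \lor a)  //  T b.
              branch 2.2.1.1 (add F ((\lnot c \leftrightarrow c) \lor a)):
                F ((\lnot c \leftrightarrow c) \lor a): α-rule — add F (\lnot c \leftrightarrow c), F a.
                T (\lnot e \lor \lnot b): β-rule — branch into T \lnot e  //  T \lnot b.
                  branch 2.2.1.1.1 (add T \lnot e):
                    × closes — contains both e and \lnot e.
                  branch 2.2.1.1.2 (add T \lnot b):
                    × closes — contains both b and \lnot b.
              branch 2.2.1.2 (add T b):
                T (\lnot e \lor \lnot b): β-rule — branch into T \lnot e  //  T \lnot b.
                  branch 2.2.1.2.1 (add T \lnot e):
                    × closes — contains both e and \lnot e.
                  branch 2.2.1.2.2 (add T \lnot b):
                    × closes — contains both b and \lnot b.
          branch 2.2.2 (add T (\lnot c \land d)):
            T (\lnot c \land d): α-rule — add T \lnot c, T d.
            × closes — contains both d and \lnot d.
All 16 branches close.
Every branch closed, so the negation is unsatisfiable and the formula is valid.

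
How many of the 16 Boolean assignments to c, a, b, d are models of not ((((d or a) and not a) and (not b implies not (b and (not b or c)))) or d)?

8

Initial set: {not ((((d or a) and not a) and (not b implies not (b and (not b or c)))) or d)}.
not ((((d or a) and not a) and (not b implies not (b and (not b or c)))) or d): α-rule — add not (((d or a) and not a) and (not b implies not (b and (not b or c)))), not d.
not (((d or a) and not a) and (not b implies not (b and (not b or c)))): β-rule — branch into not ((d or a) and not a)  //  not (not b implies not (b and (not b or c))).
  branch 1 (add not ((d or a) and not a)):
    not ((d or a) and not a): β-rule — branch into not (d or a)  //  not not a.
      branch 1.1 (add not (d or a)):
        not (d or a): α-rule — add not d, not a.
        ○ open, literals {a=false, d=false}.
      branch 1.2 (add not not a):
        ○ open, literals {a=true, d=false}.
  branch 2 (add not (not b implies not (b and (not b or c)))):
    not (not b implies not (b and (not b or c))): α-rule — add not b, not not (b and (not b or c)).
    not not (b and (not b or c)): α-rule — add b, (not b or c).
    × closes — contains both b and not b.
1 branch closed, 2 open.
Each open branch fixes some atoms; the unmentioned ones are free. Counting distinct full assignments: branch {a=false, d=false} (c, b) contributes 4 new; branch {a=true, d=false} (c, b) contributes 4 new. Total: 8.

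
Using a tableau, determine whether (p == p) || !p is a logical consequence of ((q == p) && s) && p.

Initial set: {T (((q == p) && s) && p); F ((p == p) || !p)}.
T (((q == p) && s) && p): α-rule — add T ((q == p) && s), T p.
F ((p == p) || !p): α-rule — add F (p == p), F !p.
T ((q == p) && s): α-rule — add T (q == p), T s.
F (p == p): β-rule — branch into T p, F p  //  F p, T p.
  branch 1 (add T p, F p):
    × closes — contains both p and !p.
  branch 2 (add F p, T p):
    × closes — contains both p and !p.
All 2 branches close.
Every branch closed, so the premises entail the conclusion.

Yes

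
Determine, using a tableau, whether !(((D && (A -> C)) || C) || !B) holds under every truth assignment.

Not valid

Assume the negation and expand:
Initial set: {!!(((D && (A -> C)) || C) || !B)}.
!!(((D && (A -> C)) || C) || !B): β-rule — branch into ((D && (A -> C)) || C)  //  !B.
  branch 1 (add ((D && (A -> C)) || C)):
    ((D && (A -> C)) || C): β-rule — branch into (D && (A -> C))  //  C.
      branch 1.1 (add (D && (A -> C))):
        (D && (A -> C)): α-rule — add D, (A -> C).
        (A -> C): β-rule — branch into !A  //  C.
          branch 1.1.1 (add !A):
            ○ open, literals {A=0, D=1}.
          branch 1.1.2 (add C):
            ○ open, literals {C=1, D=1}.
      branch 1.2 (add C):
        ○ open, literals {C=1}.
  branch 2 (add !B):
    ○ open, literals {B=0}.
0 branches closed, 4 open.
An open branch gives a countermodel: A=0, D=1 (unmentioned atoms arbitrary); under it the original formula is false.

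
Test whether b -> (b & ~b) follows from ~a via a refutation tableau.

No

Initial set: {~a; ~(b -> (b & ~b))}.
~(b -> (b & ~b)): α-rule — add b, ~(b & ~b).
~(b & ~b): β-rule — branch into ~b  //  ~~b.
  branch 1 (add ~b):
    × closes — contains both b and ~b.
  branch 2 (add ~~b):
    ○ open, literals {a=F, b=T}.
1 branch closed, 1 open.
An open branch gives a countermodel: a=F, b=T (unmentioned atoms arbitrary); the premises hold there but the conclusion fails.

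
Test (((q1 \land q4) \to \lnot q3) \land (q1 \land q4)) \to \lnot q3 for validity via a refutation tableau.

Valid

Assume the negation and expand:
Initial set: {\lnot ((((q1 \land q4) \to \lnot q3) \land (q1 \land q4)) \to \lnot q3)}.
\lnot ((((q1 \land q4) \to \lnot q3) \land (q1 \land q4)) \to \lnot q3): α-rule — add (((q1 \land q4) \to \lnot q3) \land (q1 \land q4)), \lnot \lnot q3.
(((q1 \land q4) \to \lnot q3) \land (q1 \land q4)): α-rule — add ((q1 \land q4) \to \lnot q3), (q1 \land q4).
(q1 \land q4): α-rule — add q1, q4.
((q1 \land q4) \to \lnot q3): β-rule — branch into \lnot (q1 \land q4)  //  \lnot q3.
  branch 1 (add \lnot (q1 \land q4)):
    \lnot (q1 \land q4): β-rule — branch into \lnot q1  //  \lnot q4.
      branch 1.1 (add \lnot q1):
        × closes — contains both q1 and \lnot q1.
      branch 1.2 (add \lnot q4):
        × closes — contains both q4 and \lnot q4.
  branch 2 (add \lnot q3):
    × closes — contains both q3 and \lnot q3.
All 3 branches close.
Every branch closed, so the negation is unsatisfiable and the formula is valid.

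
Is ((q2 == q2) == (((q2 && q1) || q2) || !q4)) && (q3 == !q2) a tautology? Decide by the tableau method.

Not valid

Assume the negation and expand:
Initial set: {!(((q2 == q2) == (((q2 && q1) || q2) || !q4)) && (q3 == !q2))}.
!(((q2 == q2) == (((q2 && q1) || q2) || !q4)) && (q3 == !q2)): β-rule — branch into !((q2 == q2) == (((q2 && q1) || q2) || !q4))  //  !(q3 == !q2).
  branch 1 (add !((q2 == q2) == (((q2 && q1) || q2) || !q4))):
    !((q2 == q2) == (((q2 && q1) || q2) || !q4)): β-rule — branch into (q2 == q2), !(((q2 && q1) || q2) || !q4)  //  !(q2 == q2), (((q2 && q1) || q2) || !q4).
      branch 1.1 (add (q2 == q2), !(((q2 && q1) || q2) || !q4)):
        !(((q2 && q1) || q2) || !q4): α-rule — add !((q2 && q1) || q2), !!q4.
        !((q2 && q1) || q2): α-rule — add !(q2 && q1), !q2.
        (q2 == q2): β-rule — branch into q2, q2  //  !q2, !q2.
          branch 1.1.1 (add q2, q2):
            × closes — contains both q2 and !q2.
          branch 1.1.2 (add !q2, !q2):
            !(q2 && q1): β-rule — branch into !q2  //  !q1.
              branch 1.1.2.1 (add !q2):
                ○ open, literals {q2=0, q4=1}.
              branch 1.1.2.2 (add !q1):
                ○ open, literals {q1=0, q2=0, q4=1}.
      branch 1.2 (add !(q2 == q2), (((q2 && q1) || q2) || !q4)):
        !(q2 == q2): β-rule — branch into q2, !q2  //  !q2, q2.
          branch 1.2.1 (add q2, !q2):
            × closes — contains both q2 and !q2.
          branch 1.2.2 (add !q2, q2):
            × closes — contains both q2 and !q2.
  branch 2 (add !(q3 == !q2)):
    !(q3 == !q2): β-rule — branch into q3, !!q2  //  !q3, !q2.
      branch 2.1 (add q3, !!q2):
        ○ open, literals {q2=1, q3=1}.
      branch 2.2 (add !q3, !q2):
        ○ open, literals {q2=0, q3=0}.
3 branches closed, 4 open.
An open branch gives a countermodel: q2=0, q4=1 (unmentioned atoms arbitrary); under it the original formula is false.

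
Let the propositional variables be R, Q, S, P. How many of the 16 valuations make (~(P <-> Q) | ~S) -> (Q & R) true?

7

Initial set: {T ((~(P <-> Q) | ~S) -> (Q & R))}.
T ((~(P <-> Q) | ~S) -> (Q & R)): β-rule — branch into F (~(P <-> Q) | ~S)  //  T (Q & R).
  branch 1 (add F (~(P <-> Q) | ~S)):
    F (~(P <-> Q) | ~S): α-rule — add F ~(P <-> Q), F ~S.
    F ~(P <-> Q): β-rule — branch into T P, T Q  //  F P, F Q.
      branch 1.1 (add T P, T Q):
        ○ open, literals {P=true, Q=true, S=true}.
      branch 1.2 (add F P, F Q):
        ○ open, literals {P=false, Q=false, S=true}.
  branch 2 (add T (Q & R)):
    T (Q & R): α-rule — add T Q, T R.
    ○ open, literals {Q=true, R=true}.
0 branches closed, 3 open.
Each open branch fixes some atoms; the unmentioned ones are free. Counting distinct full assignments: branch {P=true, Q=true, S=true} (R) contributes 2 new; branch {P=false, Q=false, S=true} (R) contributes 2 new; branch {Q=true, R=true} (S, P) contributes 3 new. Total: 7.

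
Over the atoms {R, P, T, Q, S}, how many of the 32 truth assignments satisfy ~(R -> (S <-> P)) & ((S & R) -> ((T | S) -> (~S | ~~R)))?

Initial set: {(~(R -> (S <-> P)) & ((S & R) -> ((T | S) -> (~S | ~~R))))}.
(~(R -> (S <-> P)) & ((S & R) -> ((T | S) -> (~S | ~~R)))): α-rule — add ~(R -> (S <-> P)), ((S & R) -> ((T | S) -> (~S | ~~R))).
~(R -> (S <-> P)): α-rule — add R, ~(S <-> P).
((S & R) -> ((T | S) -> (~S | ~~R))): β-rule — branch into ~(S & R)  //  ((T | S) -> (~S | ~~R)).
  branch 1 (add ~(S & R)):
    ~(S <-> P): β-rule — branch into S, ~P  //  ~S, P.
      branch 1.1 (add S, ~P):
        ~(S & R): β-rule — branch into ~S  //  ~R.
          branch 1.1.1 (add ~S):
            × closes — contains both S and ~S.
          branch 1.1.2 (add ~R):
            × closes — contains both R and ~R.
      branch 1.2 (add ~S, P):
        ~(S & R): β-rule — branch into ~S  //  ~R.
          branch 1.2.1 (add ~S):
            ○ open, literals {P=1, R=1, S=0}.
          branch 1.2.2 (add ~R):
            × closes — contains both R and ~R.
  branch 2 (add ((T | S) -> (~S | ~~R))):
    ~(S <-> P): β-rule — branch into S, ~P  //  ~S, P.
      branch 2.1 (add S, ~P):
        ((T | S) -> (~S | ~~R)): β-rule — branch into ~(T | S)  //  (~S | ~~R).
          branch 2.1.1 (add ~(T | S)):
            ~(T | S): α-rule — add ~T, ~S.
            × closes — contains both S and ~S.
          branch 2.1.2 (add (~S | ~~R)):
            (~S | ~~R): β-rule — branch into ~S  //  ~~R.
              branch 2.1.2.1 (add ~S):
                × closes — contains both S and ~S.
              branch 2.1.2.2 (add ~~R):
                ~~R: drop double negation, giving R.
                ○ open, literals {P=0, R=1, S=1}.
      branch 2.2 (add ~S, P):
        ((T | S) -> (~S | ~~R)): β-rule — branch into ~(T | S)  //  (~S | ~~R).
          branch 2.2.1 (add ~(T | S)):
            ~(T | S): α-rule — add ~T, ~S.
            ○ open, literals {P=1, R=1, S=0, T=0}.
          branch 2.2.2 (add (~S | ~~R)):
            (~S | ~~R): β-rule — branch into ~S  //  ~~R.
              branch 2.2.2.1 (add ~S):
                ○ open, literals {P=1, R=1, S=0}.
              branch 2.2.2.2 (add ~~R):
                ~~R: drop double negation, giving R.
                ○ open, literals {P=1, R=1, S=0}.
5 branches closed, 5 open.
Each open branch fixes some atoms; the unmentioned ones are free. Counting distinct full assignments: branch {P=1, R=1, S=0} (T, Q) contributes 4 new; branch {P=0, R=1, S=1} (T, Q) contributes 4 new; branch {P=1, R=1, S=0, T=0} (Q) contributes 0 new; branch {P=1, R=1, S=0} (T, Q) contributes 0 new; branch {P=1, R=1, S=0} (T, Q) contributes 0 new. Total: 8.

8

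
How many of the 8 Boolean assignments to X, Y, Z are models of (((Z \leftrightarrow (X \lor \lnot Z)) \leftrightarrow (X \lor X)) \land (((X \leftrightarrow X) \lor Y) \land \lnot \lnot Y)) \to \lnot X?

7

Initial set: {((((Z \leftrightarrow (X \lor \lnot Z)) \leftrightarrow (X \lor X)) \land (((X \leftrightarrow X) \lor Y) \land \lnot \lnot Y)) \to \lnot X)}.
((((Z \leftrightarrow (X \lor \lnot Z)) \leftrightarrow (X \lor X)) \land (((X \leftrightarrow X) \lor Y) \land \lnot \lnot Y)) \to \lnot X): β-rule — branch into \lnot (((Z \leftrightarrow (X \lor \lnot Z)) \leftrightarrow (X \lor X)) \land (((X \leftrightarrow X) \lor Y) \land \lnot \lnot Y))  //  \lnot X.
  branch 1 (add \lnot (((Z \leftrightarrow (X \lor \lnot Z)) \leftrightarrow (X \lor X)) \land (((X \leftrightarrow X) \lor Y) \land \lnot \lnot Y))):
    \lnot (((Z \leftrightarrow (X \lor \lnot Z)) \leftrightarrow (X \lor X)) \land (((X \leftrightarrow X) \lor Y) \land \lnot \lnot Y)): β-rule — branch into \lnot ((Z \leftrightarrow (X \lor \lnot Z)) \leftrightarrow (X \lor X))  //  \lnot (((X \leftrightarrow X) \lor Y) \land \lnot \lnot Y).
      branch 1.1 (add \lnot ((Z \leftrightarrow (X \lor \lnot Z)) \leftrightarrow (X \lor X))):
        \lnot ((Z \leftrightarrow (X \lor \lnot Z)) \leftrightarrow (X \lor X)): β-rule — branch into (Z \leftrightarrow (X \lor \lnot Z)), \lnot (X \lor X)  //  \lnot (Z \leftrightarrow (X \lor \lnot Z)), (X \lor X).
          branch 1.1.1 (add (Z \leftrightarrow (X \lor \lnot Z)), \lnot (X \lor X)):
            \lnot (X \lor X): α-rule — add \lnot X, \lnot X.
            (Z \leftrightarrow (X \lor \lnot Z)): β-rule — branch into Z, (X \lor \lnot Z)  //  \lnot Z, \lnot (X \lor \lnot Z).
              branch 1.1.1.1 (add Z, (X \lor \lnot Z)):
                (X \lor \lnot Z): β-rule — branch into X  //  \lnot Z.
                  branch 1.1.1.1.1 (add X):
                    × closes — contains both X and \lnot X.
                  branch 1.1.1.1.2 (add \lnot Z):
                    × closes — contains both Z and \lnot Z.
              branch 1.1.1.2 (add \lnot Z, \lnot (X \lor \lnot Z)):
                \lnot (X \lor \lnot Z): α-rule — add \lnot X, \lnot \lnot Z.
                × closes — contains both Z and \lnot Z.
          branch 1.1.2 (add \lnot (Z \leftrightarrow (X \lor \lnot Z)), (X \lor X)):
            \lnot (Z \leftrightarrow (X \lor \lnot Z)): β-rule — branch into Z, \lnot (X \lor \lnot Z)  //  \lnot Z, (X \lor \lnot Z).
              branch 1.1.2.1 (add Z, \lnot (X \lor \lnot Z)):
                \lnot (X \lor \lnot Z): α-rule — add \lnot X, \lnot \lnot Z.
                (X \lor X): β-rule — branch into X  //  X.
                  branch 1.1.2.1.1 (add X):
                    × closes — contains both X and \lnot X.
                  branch 1.1.2.1.2 (add X):
                    × closes — contains both X and \lnot X.
              branch 1.1.2.2 (add \lnot Z, (X \lor \lnot Z)):
                (X \lor X): β-rule — branch into X  //  X.
                  branch 1.1.2.2.1 (add X):
                    (X \lor \lnot Z): β-rule — branch into X  //  \lnot Z.
                      branch 1.1.2.2.1.1 (add X):
                        ○ open, literals {X=1, Z=0}.
                      branch 1.1.2.2.1.2 (add \lnot Z):
                        ○ open, literals {X=1, Z=0}.
                  branch 1.1.2.2.2 (add X):
                    (X \lor \lnot Z): β-rule — branch into X  //  \lnot Z.
                      branch 1.1.2.2.2.1 (add X):
                        ○ open, literals {X=1, Z=0}.
                      branch 1.1.2.2.2.2 (add \lnot Z):
                        ○ open, literals {X=1, Z=0}.
      branch 1.2 (add \lnot (((X \leftrightarrow X) \lor Y) \land \lnot \lnot Y)):
        \lnot (((X \leftrightarrow X) \lor Y) \land \lnot \lnot Y): β-rule — branch into \lnot ((X \leftrightarrow X) \lor Y)  //  \lnot \lnot \lnot Y.
          branch 1.2.1 (add \lnot ((X \leftrightarrow X) \lor Y)):
            \lnot ((X \leftrightarrow X) \lor Y): α-rule — add \lnot (X \leftrightarrow X), \lnot Y.
            \lnot (X \leftrightarrow X): β-rule — branch into X, \lnot X  //  \lnot X, X.
              branch 1.2.1.1 (add X, \lnot X):
                × closes — contains both X and \lnot X.
              branch 1.2.1.2 (add \lnot X, X):
                × closes — contains both X and \lnot X.
          branch 1.2.2 (add \lnot \lnot \lnot Y):
            \lnot \lnot \lnot Y: drop double negation, giving \lnot Y.
            ○ open, literals {Y=0}.
  branch 2 (add \lnot X):
    ○ open, literals {X=0}.
7 branches closed, 6 open.
Each open branch fixes some atoms; the unmentioned ones are free. Counting distinct full assignments: branch {X=1, Z=0} (Y) contributes 2 new; branch {X=1, Z=0} (Y) contributes 0 new; branch {X=1, Z=0} (Y) contributes 0 new; branch {X=1, Z=0} (Y) contributes 0 new; branch {Y=0} (X, Z) contributes 3 new; branch {X=0} (Y, Z) contributes 2 new. Total: 7.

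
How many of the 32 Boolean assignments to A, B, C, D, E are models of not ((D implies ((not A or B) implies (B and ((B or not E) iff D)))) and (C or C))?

Initial set: {not ((D implies ((not A or B) implies (B and ((B or not E) iff D)))) and (C or C))}.
not ((D implies ((not A or B) implies (B and ((B or not E) iff D)))) and (C or C)): β-rule — branch into not (D implies ((not A or B) implies (B and ((B or not E) iff D))))  //  not (C or C).
  branch 1 (add not (D implies ((not A or B) implies (B and ((B or not E) iff D))))):
    not (D implies ((not A or B) implies (B and ((B or not E) iff D)))): α-rule — add D, not ((not A or B) implies (B and ((B or not E) iff D))).
    not ((not A or B) implies (B and ((B or not E) iff D))): α-rule — add (not A or B), not (B and ((B or not E) iff D)).
    (not A or B): β-rule — branch into not A  //  B.
      branch 1.1 (add not A):
        not (B and ((B or not E) iff D)): β-rule — branch into not B  //  not ((B or not E) iff D).
          branch 1.1.1 (add not B):
            ○ open, literals {A=F, B=F, D=T}.
          branch 1.1.2 (add not ((B or not E) iff D)):
            not ((B or not E) iff D): β-rule — branch into (B or not E), not D  //  not (B or not E), D.
              branch 1.1.2.1 (add (B or not E), not D):
                × closes — contains both D and not D.
              branch 1.1.2.2 (add not (B or not E), D):
                not (B or not E): α-rule — add not B, not not E.
                ○ open, literals {A=F, B=F, D=T, E=T}.
      branch 1.2 (add B):
        not (B and ((B or not E) iff D)): β-rule — branch into not B  //  not ((B or not E) iff D).
          branch 1.2.1 (add not B):
            × closes — contains both B and not B.
          branch 1.2.2 (add not ((B or not E) iff D)):
            not ((B or not E) iff D): β-rule — branch into (B or not E), not D  //  not (B or not E), D.
              branch 1.2.2.1 (add (B or not E), not D):
                × closes — contains both D and not D.
              branch 1.2.2.2 (add not (B or not E), D):
                not (B or not E): α-rule — add not B, not not E.
                × closes — contains both B and not B.
  branch 2 (add not (C or C)):
    not (C or C): α-rule — add not C, not C.
    ○ open, literals {C=F}.
4 branches closed, 3 open.
Each open branch fixes some atoms; the unmentioned ones are free. Counting distinct full assignments: branch {A=F, B=F, D=T} (C, E) contributes 4 new; branch {A=F, B=F, D=T, E=T} (C) contributes 0 new; branch {C=F} (A, B, D, E) contributes 14 new. Total: 18.

18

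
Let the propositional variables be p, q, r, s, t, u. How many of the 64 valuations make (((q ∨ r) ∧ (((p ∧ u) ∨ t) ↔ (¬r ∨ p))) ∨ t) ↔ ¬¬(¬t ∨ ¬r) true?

Initial set: {T ((((q ∨ r) ∧ (((p ∧ u) ∨ t) ↔ (¬r ∨ p))) ∨ t) ↔ ¬¬(¬t ∨ ¬r))}.
T ((((q ∨ r) ∧ (((p ∧ u) ∨ t) ↔ (¬r ∨ p))) ∨ t) ↔ ¬¬(¬t ∨ ¬r)): β-rule — branch into T (((q ∨ r) ∧ (((p ∧ u) ∨ t) ↔ (¬r ∨ p))) ∨ t), T ¬¬(¬t ∨ ¬r)  //  F (((q ∨ r) ∧ (((p ∧ u) ∨ t) ↔ (¬r ∨ p))) ∨ t), F ¬¬(¬t ∨ ¬r).
  branch 1 (add T (((q ∨ r) ∧ (((p ∧ u) ∨ t) ↔ (¬r ∨ p))) ∨ t), T ¬¬(¬t ∨ ¬r)):
    T ¬¬(¬t ∨ ¬r): drop double negation, giving T (¬t ∨ ¬r).
    T (((q ∨ r) ∧ (((p ∧ u) ∨ t) ↔ (¬r ∨ p))) ∨ t): β-rule — branch into T ((q ∨ r) ∧ (((p ∧ u) ∨ t) ↔ (¬r ∨ p)))  //  T t.
      branch 1.1 (add T ((q ∨ r) ∧ (((p ∧ u) ∨ t) ↔ (¬r ∨ p)))):
        T ((q ∨ r) ∧ (((p ∧ u) ∨ t) ↔ (¬r ∨ p))): α-rule — add T (q ∨ r), T (((p ∧ u) ∨ t) ↔ (¬r ∨ p)).
        T (¬t ∨ ¬r): β-rule — branch into T ¬t  //  T ¬r.
          branch 1.1.1 (add T ¬t):
            T (q ∨ r): β-rule — branch into T q  //  T r.
              branch 1.1.1.1 (add T q):
                T (((p ∧ u) ∨ t) ↔ (¬r ∨ p)): β-rule — branch into T ((p ∧ u) ∨ t), T (¬r ∨ p)  //  F ((p ∧ u) ∨ t), F (¬r ∨ p).
                  branch 1.1.1.1.1 (add T ((p ∧ u) ∨ t), T (¬r ∨ p)):
                    T ((p ∧ u) ∨ t): β-rule — branch into T (p ∧ u)  //  T t.
                      branch 1.1.1.1.1.1 (add T (p ∧ u)):
                        T (p ∧ u): α-rule — add T p, T u.
                        T (¬r ∨ p): β-rule — branch into T ¬r  //  T p.
                          branch 1.1.1.1.1.1.1 (add T ¬r):
                            ○ open, literals {p=true, q=true, r=false, t=false, u=true}.
                          branch 1.1.1.1.1.1.2 (add T p):
                            ○ open, literals {p=true, q=true, t=false, u=true}.
                      branch 1.1.1.1.1.2 (add T t):
                        × closes — contains both t and ¬t.
                  branch 1.1.1.1.2 (add F ((p ∧ u) ∨ t), F (¬r ∨ p)):
                    F ((p ∧ u) ∨ t): α-rule — add F (p ∧ u), F t.
                    F (¬r ∨ p): α-rule — add F ¬r, F p.
                    F (p ∧ u): β-rule — branch into F p  //  F u.
                      branch 1.1.1.1.2.1 (add F p):
                        ○ open, literals {p=false, q=true, r=true, t=false}.
                      branch 1.1.1.1.2.2 (add F u):
                        ○ open, literals {p=false, q=true, r=true, t=false, u=false}.
              branch 1.1.1.2 (add T r):
                T (((p ∧ u) ∨ t) ↔ (¬r ∨ p)): β-rule — branch into T ((p ∧ u) ∨ t), T (¬r ∨ p)  //  F ((p ∧ u) ∨ t), F (¬r ∨ p).
                  branch 1.1.1.2.1 (add T ((p ∧ u) ∨ t), T (¬r ∨ p)):
                    T ((p ∧ u) ∨ t): β-rule — branch into T (p ∧ u)  //  T t.
                      branch 1.1.1.2.1.1 (add T (p ∧ u)):
                        T (p ∧ u): α-rule — add T p, T u.
                        T (¬r ∨ p): β-rule — branch into T ¬r  //  T p.
                          branch 1.1.1.2.1.1.1 (add T ¬r):
                            × closes — contains both r and ¬r.
                          branch 1.1.1.2.1.1.2 (add T p):
                            ○ open, literals {p=true, r=true, t=false, u=true}.
                      branch 1.1.1.2.1.2 (add T t):
                        × closes — contains both t and ¬t.
                  branch 1.1.1.2.2 (add F ((p ∧ u) ∨ t), F (¬r ∨ p)):
                    F ((p ∧ u) ∨ t): α-rule — add F (p ∧ u), F t.
                    F (¬r ∨ p): α-rule — add F ¬r, F p.
                    F (p ∧ u): β-rule — branch into F p  //  F u.
                      branch 1.1.1.2.2.1 (add F p):
                        ○ open, literals {p=false, r=true, t=false}.
                      branch 1.1.1.2.2.2 (add F u):
                        ○ open, literals {p=false, r=true, t=false, u=false}.
          branch 1.1.2 (add T ¬r):
            T (q ∨ r): β-rule — branch into T q  //  T r.
              branch 1.1.2.1 (add T q):
                T (((p ∧ u) ∨ t) ↔ (¬r ∨ p)): β-rule — branch into T ((p ∧ u) ∨ t), T (¬r ∨ p)  //  F ((p ∧ u) ∨ t), F (¬r ∨ p).
                  branch 1.1.2.1.1 (add T ((p ∧ u) ∨ t), T (¬r ∨ p)):
                    T ((p ∧ u) ∨ t): β-rule — branch into T (p ∧ u)  //  T t.
                      branch 1.1.2.1.1.1 (add T (p ∧ u)):
                        T (p ∧ u): α-rule — add T p, T u.
                        T (¬r ∨ p): β-rule — branch into T ¬r  //  T p.
                          branch 1.1.2.1.1.1.1 (add T ¬r):
                            ○ open, literals {p=true, q=true, r=false, u=true}.
                          branch 1.1.2.1.1.1.2 (add T p):
                            ○ open, literals {p=true, q=true, r=false, u=true}.
                      branch 1.1.2.1.1.2 (add T t):
                        T (¬r ∨ p): β-rule — branch into T ¬r  //  T p.
                          branch 1.1.2.1.1.2.1 (add T ¬r):
                            ○ open, literals {q=true, r=false, t=true}.
                          branch 1.1.2.1.1.2.2 (add T p):
                            ○ open, literals {p=true, q=true, r=false, t=true}.
                  branch 1.1.2.1.2 (add F ((p ∧ u) ∨ t), F (¬r ∨ p)):
                    F ((p ∧ u) ∨ t): α-rule — add F (p ∧ u), F t.
                    F (¬r ∨ p): α-rule — add F ¬r, F p.
                    × closes — contains both r and ¬r.
              branch 1.1.2.2 (add T r):
                × closes — contains both r and ¬r.
      branch 1.2 (add T t):
        T (¬t ∨ ¬r): β-rule — branch into T ¬t  //  T ¬r.
          branch 1.2.1 (add T ¬t):
            × closes — contains both t and ¬t.
          branch 1.2.2 (add T ¬r):
            ○ open, literals {r=false, t=true}.
  branch 2 (add F (((q ∨ r) ∧ (((p ∧ u) ∨ t) ↔ (¬r ∨ p))) ∨ t), F ¬¬(¬t ∨ ¬r)):
    F (((q ∨ r) ∧ (((p ∧ u) ∨ t) ↔ (¬r ∨ p))) ∨ t): α-rule — add F ((q ∨ r) ∧ (((p ∧ u) ∨ t) ↔ (¬r ∨ p))), F t.
    F ¬¬(¬t ∨ ¬r): drop double negation, giving F (¬t ∨ ¬r).
    F (¬t ∨ ¬r): α-rule — add F ¬t, F ¬r.
    × closes — contains both t and ¬t.
7 branches closed, 12 open.
Each open branch fixes some atoms; the unmentioned ones are free. Counting distinct full assignments: branch {p=true, q=true, r=false, t=false, u=true} (s) contributes 2 new; branch {p=true, q=true, t=false, u=true} (r, s) contributes 2 new; branch {p=false, q=true, r=true, t=false} (s, u) contributes 4 new; branch {p=false, q=true, r=true, t=false, u=false} (s) contributes 0 new; branch {p=true, r=true, t=false, u=true} (q, s) contributes 2 new; branch {p=false, r=true, t=false} (q, s, u) contributes 4 new; branch {p=false, r=true, t=false, u=false} (q, s) contributes 0 new; branch {p=true, q=true, r=false, u=true} (s, t) contributes 2 new; branch {p=true, q=true, r=false, u=true} (s, t) contributes 0 new; branch {q=true, r=false, t=true} (p, s, u) contributes 6 new; branch {p=true, q=true, r=false, t=true} (s, u) contributes 0 new; branch {r=false, t=true} (p, q, s, u) contributes 8 new. Total: 30.

30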